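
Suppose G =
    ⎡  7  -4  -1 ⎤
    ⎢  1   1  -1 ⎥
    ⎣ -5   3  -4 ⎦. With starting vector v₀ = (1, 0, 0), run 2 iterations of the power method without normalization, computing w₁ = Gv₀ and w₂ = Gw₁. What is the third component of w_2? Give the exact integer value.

-12

w1 = Gv₀ = (7·1 + (-4)·0 + (-1)·0; 1·1 + 1·0 + (-1)·0; (-5)·1 + 3·0 + (-4)·0) = (7, 1, -5)
w2 = Gw1 = (7·7 + (-4)·1 + (-1)·(-5); 1·7 + 1·1 + (-1)·(-5); (-5)·7 + 3·1 + (-4)·(-5)) = (50, 13, -12)
The requested component of w2 is -12.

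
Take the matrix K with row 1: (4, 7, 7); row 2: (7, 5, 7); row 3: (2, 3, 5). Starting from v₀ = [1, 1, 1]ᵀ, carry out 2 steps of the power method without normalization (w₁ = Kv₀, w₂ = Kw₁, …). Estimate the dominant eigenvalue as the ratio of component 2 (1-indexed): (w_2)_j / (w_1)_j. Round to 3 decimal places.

w1 = Kv₀ = (4·1 + 7·1 + 7·1; 7·1 + 5·1 + 7·1; 2·1 + 3·1 + 5·1) = (18, 19, 10)
w2 = Kw1 = (4·18 + 7·19 + 7·10; 7·18 + 5·19 + 7·10; 2·18 + 3·19 + 5·10) = (275, 291, 143)
Ratio at component: 291 / 19 = 15.316

15.316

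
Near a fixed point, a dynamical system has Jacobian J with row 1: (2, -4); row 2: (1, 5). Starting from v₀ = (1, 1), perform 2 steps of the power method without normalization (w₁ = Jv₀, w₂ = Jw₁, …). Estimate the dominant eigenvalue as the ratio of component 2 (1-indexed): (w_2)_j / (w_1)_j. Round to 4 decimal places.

λ ≈ 4.6667

w1 = Jv₀ = (2·1 + (-4)·1; 1·1 + 5·1) = (-2, 6)
w2 = Jw1 = (2·(-2) + (-4)·6; 1·(-2) + 5·6) = (-28, 28)
Ratio at component: 28 / 6 = 4.6667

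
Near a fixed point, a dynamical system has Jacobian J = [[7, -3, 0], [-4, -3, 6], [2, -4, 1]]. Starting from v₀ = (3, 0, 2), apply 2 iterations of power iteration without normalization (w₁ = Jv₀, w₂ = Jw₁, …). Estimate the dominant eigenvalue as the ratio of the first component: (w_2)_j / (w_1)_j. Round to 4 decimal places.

7.0000

w1 = Jv₀ = (21, 0, 8)
w2 = Jw1 = (147, -36, 50)
Ratio at component: 147 / 21 = 7.0000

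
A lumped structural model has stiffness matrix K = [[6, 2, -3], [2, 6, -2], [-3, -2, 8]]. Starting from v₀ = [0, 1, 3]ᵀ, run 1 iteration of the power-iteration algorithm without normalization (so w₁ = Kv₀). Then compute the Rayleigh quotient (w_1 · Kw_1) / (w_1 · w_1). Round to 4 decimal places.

w1 = Kv₀ = (-7, 0, 22)
Kw1 = (-108, -58, 197)
w1·Kw1 = (-7)·(-108) + 0·(-58) + 22·197 = 5090; w1·w1 = (-7)·(-7) + 0·0 + 22·22 = 533
λ ≈ 5090/533 = 9.5497

λ ≈ 9.5497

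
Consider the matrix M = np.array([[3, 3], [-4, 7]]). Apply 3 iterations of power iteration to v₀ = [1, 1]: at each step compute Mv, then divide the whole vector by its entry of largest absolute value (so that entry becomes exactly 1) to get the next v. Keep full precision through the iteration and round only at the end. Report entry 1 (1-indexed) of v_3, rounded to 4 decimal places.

-0.5581

Mv0 = (6.00000, 3.00000); divide by 6.00000 → v1 = (1.00000, 0.50000)
Mv1 = (4.50000, -0.50000); divide by 4.50000 → v2 = (1.00000, -0.11111)
Mv2 = (2.66667, -4.77778); divide by -4.77778 → v3 = (-0.55814, 1.00000)
Requested entry of v3: 72/-129 = -0.5581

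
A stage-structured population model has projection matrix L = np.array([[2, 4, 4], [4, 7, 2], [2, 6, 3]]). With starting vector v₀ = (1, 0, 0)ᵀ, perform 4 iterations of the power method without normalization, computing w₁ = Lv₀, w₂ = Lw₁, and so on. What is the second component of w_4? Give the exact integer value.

5424

w1 = Lv₀ = (2·1 + 4·0 + 4·0; 4·1 + 7·0 + 2·0; 2·1 + 6·0 + 3·0) = (2, 4, 2)
w2 = Lw1 = (2·2 + 4·4 + 4·2; 4·2 + 7·4 + 2·2; 2·2 + 6·4 + 3·2) = (28, 40, 34)
w3 = Lw2 = (352, 460, 398)
w4 = Lw3 = (4136, 5424, 4658)
The requested component of w4 is 5424.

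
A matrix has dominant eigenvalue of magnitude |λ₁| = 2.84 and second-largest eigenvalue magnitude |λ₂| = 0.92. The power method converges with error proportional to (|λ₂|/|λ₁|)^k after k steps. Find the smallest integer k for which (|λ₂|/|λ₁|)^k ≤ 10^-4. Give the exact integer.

|λ₂/λ₁| = 0.92/2.84 = 0.32394
Need k ≥ ln(10^-4) / ln(0.32394) = -9.2103 / -1.1272 ≈ 8.171
Smallest integer k satisfying the bound: 9

9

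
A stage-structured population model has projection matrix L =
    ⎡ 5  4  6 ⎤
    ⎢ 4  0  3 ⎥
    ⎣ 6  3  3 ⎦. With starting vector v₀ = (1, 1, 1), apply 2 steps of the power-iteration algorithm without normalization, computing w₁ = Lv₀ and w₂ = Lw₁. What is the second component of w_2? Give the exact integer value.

96

w1 = Lv₀ = (5·1 + 4·1 + 6·1; 4·1 + 0·1 + 3·1; 6·1 + 3·1 + 3·1) = (15, 7, 12)
w2 = Lw1 = (5·15 + 4·7 + 6·12; 4·15 + 0·7 + 3·12; 6·15 + 3·7 + 3·12) = (175, 96, 147)
The requested component of w2 is 96.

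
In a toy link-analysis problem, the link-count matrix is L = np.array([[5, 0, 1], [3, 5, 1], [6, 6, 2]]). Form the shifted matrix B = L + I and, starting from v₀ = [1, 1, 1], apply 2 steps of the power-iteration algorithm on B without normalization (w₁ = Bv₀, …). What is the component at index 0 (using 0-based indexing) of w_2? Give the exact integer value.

57

B = L + I has rows (6, 0, 1); (3, 6, 1); (6, 6, 3)
w1 = Bv₀ = (6·1 + 0·1 + 1·1; 3·1 + 6·1 + 1·1; 6·1 + 6·1 + 3·1) = (7, 10, 15)
w2 = Bw1 = (6·7 + 0·10 + 1·15; 3·7 + 6·10 + 1·15; 6·7 + 6·10 + 3·15) = (57, 96, 147)
Requested component of w2: 57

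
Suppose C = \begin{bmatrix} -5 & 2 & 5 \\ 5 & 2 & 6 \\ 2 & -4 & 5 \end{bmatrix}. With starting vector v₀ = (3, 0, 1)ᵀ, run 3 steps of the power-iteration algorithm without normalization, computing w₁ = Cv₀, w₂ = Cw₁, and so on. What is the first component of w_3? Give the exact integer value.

w1 = Cv₀ = ((-5)·3 + 2·0 + 5·1; 5·3 + 2·0 + 6·1; 2·3 + (-4)·0 + 5·1) = (-10, 21, 11)
w2 = Cw1 = ((-5)·(-10) + 2·21 + 5·11; 5·(-10) + 2·21 + 6·11; 2·(-10) + (-4)·21 + 5·11) = (147, 58, -49)
w3 = Cw2 = (-864, 557, -183)
The requested component of w3 is -864.

-864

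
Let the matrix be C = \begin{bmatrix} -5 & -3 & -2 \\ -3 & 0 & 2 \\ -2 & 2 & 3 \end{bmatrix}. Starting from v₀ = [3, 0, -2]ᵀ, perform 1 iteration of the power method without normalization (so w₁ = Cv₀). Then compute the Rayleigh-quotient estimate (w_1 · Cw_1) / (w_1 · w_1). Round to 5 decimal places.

w1 = Cv₀ = (-11, -13, -12)
Cw1 = (118, 9, -40)
w1·Cw1 = (-11)·118 + (-13)·9 + (-12)·(-40) = -935; w1·w1 = (-11)·(-11) + (-13)·(-13) + (-12)·(-12) = 434
λ ≈ -935/434 = -2.15438

λ ≈ -2.15438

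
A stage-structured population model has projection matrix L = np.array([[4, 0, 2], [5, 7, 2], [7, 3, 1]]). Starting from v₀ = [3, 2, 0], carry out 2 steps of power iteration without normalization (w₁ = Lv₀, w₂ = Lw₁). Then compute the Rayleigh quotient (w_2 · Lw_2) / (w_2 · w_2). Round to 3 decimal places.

w1 = Lv₀ = (4·3 + 0·2 + 2·0; 5·3 + 7·2 + 2·0; 7·3 + 3·2 + 1·0) = (12, 29, 27)
w2 = Lw1 = (4·12 + 0·29 + 2·27; 5·12 + 7·29 + 2·27; 7·12 + 3·29 + 1·27) = (102, 317, 198)
Lw2 = (804, 3125, 1863)
w2·Lw2 = 102·804 + 317·3125 + 198·1863 = 1441507; w2·w2 = 102·102 + 317·317 + 198·198 = 150097
λ ≈ 1441507/150097 = 9.604

9.604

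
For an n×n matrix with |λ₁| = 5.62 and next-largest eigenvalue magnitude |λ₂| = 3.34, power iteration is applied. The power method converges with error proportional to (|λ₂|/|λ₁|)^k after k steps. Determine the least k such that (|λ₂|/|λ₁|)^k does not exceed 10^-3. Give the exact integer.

|λ₂/λ₁| = 3.34/5.62 = 0.59431
Need k ≥ ln(10^-3) / ln(0.59431) = -6.9078 / -0.5204 ≈ 13.275
Smallest integer k satisfying the bound: 14

14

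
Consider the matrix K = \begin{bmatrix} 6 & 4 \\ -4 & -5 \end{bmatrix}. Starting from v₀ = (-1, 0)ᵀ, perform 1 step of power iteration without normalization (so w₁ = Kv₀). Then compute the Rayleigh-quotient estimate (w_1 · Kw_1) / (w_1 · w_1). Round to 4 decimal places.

w1 = Kv₀ = (6·(-1) + 4·0; (-4)·(-1) + (-5)·0) = (-6, 4)
Kw1 = (-20, 4)
w1·Kw1 = (-6)·(-20) + 4·4 = 136; w1·w1 = (-6)·(-6) + 4·4 = 52
λ ≈ 136/52 = 2.6154

2.6154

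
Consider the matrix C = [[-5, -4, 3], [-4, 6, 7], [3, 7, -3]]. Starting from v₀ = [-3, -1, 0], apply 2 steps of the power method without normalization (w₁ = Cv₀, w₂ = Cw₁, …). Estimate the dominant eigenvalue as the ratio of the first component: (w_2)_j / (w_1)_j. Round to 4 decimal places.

w1 = Cv₀ = ((-5)·(-3) + (-4)·(-1) + 3·0; (-4)·(-3) + 6·(-1) + 7·0; 3·(-3) + 7·(-1) + (-3)·0) = (19, 6, -16)
w2 = Cw1 = ((-5)·19 + (-4)·6 + 3·(-16); (-4)·19 + 6·6 + 7·(-16); 3·19 + 7·6 + (-3)·(-16)) = (-167, -152, 147)
Ratio at component: -167 / 19 = -8.7895

-8.7895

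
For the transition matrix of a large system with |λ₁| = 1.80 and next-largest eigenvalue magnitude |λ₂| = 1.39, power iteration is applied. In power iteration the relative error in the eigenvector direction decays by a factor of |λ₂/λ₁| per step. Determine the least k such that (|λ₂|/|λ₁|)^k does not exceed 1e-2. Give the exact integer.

|λ₂/λ₁| = 1.39/1.80 = 0.77222
Need k ≥ ln(1e-2) / ln(0.77222) = -4.6052 / -0.2585 ≈ 17.816
Smallest integer k satisfying the bound: 18

18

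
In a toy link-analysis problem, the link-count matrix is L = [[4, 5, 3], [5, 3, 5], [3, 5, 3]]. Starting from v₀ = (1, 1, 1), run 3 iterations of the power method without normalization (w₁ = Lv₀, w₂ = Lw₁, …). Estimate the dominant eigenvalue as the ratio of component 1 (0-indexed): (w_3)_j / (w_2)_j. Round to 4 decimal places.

w1 = Lv₀ = (4·1 + 5·1 + 3·1; 5·1 + 3·1 + 5·1; 3·1 + 5·1 + 3·1) = (12, 13, 11)
w2 = Lw1 = (4·12 + 5·13 + 3·11; 5·12 + 3·13 + 5·11; 3·12 + 5·13 + 3·11) = (146, 154, 134)
w3 = Lw2 = (1756, 1862, 1610)
Ratio at component: 1862 / 154 = 12.0909

λ ≈ 12.0909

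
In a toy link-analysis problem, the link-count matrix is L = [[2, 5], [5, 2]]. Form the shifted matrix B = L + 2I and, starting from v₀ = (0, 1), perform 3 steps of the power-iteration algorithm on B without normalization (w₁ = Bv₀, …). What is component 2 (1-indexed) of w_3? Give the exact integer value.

364

B = L + 2I has rows (4, 5); (5, 4)
w1 = Bv₀ = (4·0 + 5·1; 5·0 + 4·1) = (5, 4)
w2 = Bw1 = (4·5 + 5·4; 5·5 + 4·4) = (40, 41)
w3 = Bw2 = (365, 364)
Requested component of w3: 364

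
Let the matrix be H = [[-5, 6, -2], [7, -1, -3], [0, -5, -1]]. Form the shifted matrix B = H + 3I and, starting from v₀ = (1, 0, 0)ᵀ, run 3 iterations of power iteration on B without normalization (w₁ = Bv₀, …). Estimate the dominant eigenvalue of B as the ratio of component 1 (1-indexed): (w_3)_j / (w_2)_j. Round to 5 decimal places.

B = H + 3I has rows (-2, 6, -2); (7, 2, -3); (0, -5, 2)
w1 = Bv₀ = ((-2)·1 + 6·0 + (-2)·0; 7·1 + 2·0 + (-3)·0; 0·1 + (-5)·0 + 2·0) = (-2, 7, 0)
w2 = Bw1 = ((-2)·(-2) + 6·7 + (-2)·0; 7·(-2) + 2·7 + (-3)·0; 0·(-2) + (-5)·7 + 2·0) = (46, 0, -35)
w3 = Bw2 = (-22, 427, -70)
Ratio: -22/46 = -0.47826

μ ≈ -0.47826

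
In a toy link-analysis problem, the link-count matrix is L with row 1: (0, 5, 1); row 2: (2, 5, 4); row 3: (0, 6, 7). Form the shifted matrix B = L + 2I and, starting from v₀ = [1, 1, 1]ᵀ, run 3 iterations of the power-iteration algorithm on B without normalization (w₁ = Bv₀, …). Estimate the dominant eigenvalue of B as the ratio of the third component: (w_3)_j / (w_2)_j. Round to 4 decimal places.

B = L + 2I has rows (2, 5, 1); (2, 7, 4); (0, 6, 9)
w1 = Bv₀ = (2·1 + 5·1 + 1·1; 2·1 + 7·1 + 4·1; 0·1 + 6·1 + 9·1) = (8, 13, 15)
w2 = Bw1 = (2·8 + 5·13 + 1·15; 2·8 + 7·13 + 4·15; 0·8 + 6·13 + 9·15) = (96, 167, 213)
w3 = Bw2 = (1240, 2213, 2919)
Ratio: 2919/213 = 13.7042

13.7042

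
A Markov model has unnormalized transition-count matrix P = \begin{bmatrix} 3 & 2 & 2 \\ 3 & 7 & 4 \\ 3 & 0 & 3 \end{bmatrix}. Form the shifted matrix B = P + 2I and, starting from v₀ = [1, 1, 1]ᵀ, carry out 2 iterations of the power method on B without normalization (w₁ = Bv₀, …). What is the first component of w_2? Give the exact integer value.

B = P + 2I has rows (5, 2, 2); (3, 9, 4); (3, 0, 5)
w1 = Bv₀ = (9, 16, 8)
w2 = Bw1 = (93, 203, 67)
Requested component of w2: 93

93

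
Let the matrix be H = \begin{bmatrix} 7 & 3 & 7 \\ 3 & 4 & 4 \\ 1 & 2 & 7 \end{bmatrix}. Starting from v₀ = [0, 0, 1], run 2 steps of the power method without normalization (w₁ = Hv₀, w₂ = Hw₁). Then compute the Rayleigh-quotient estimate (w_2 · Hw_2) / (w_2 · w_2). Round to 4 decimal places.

λ ≈ 12.4603

w1 = Hv₀ = (7·0 + 3·0 + 7·1; 3·0 + 4·0 + 4·1; 1·0 + 2·0 + 7·1) = (7, 4, 7)
w2 = Hw1 = (7·7 + 3·4 + 7·7; 3·7 + 4·4 + 4·7; 1·7 + 2·4 + 7·7) = (110, 65, 64)
Hw2 = (1413, 846, 688)
w2·Hw2 = 110·1413 + 65·846 + 64·688 = 254452; w2·w2 = 110·110 + 65·65 + 64·64 = 20421
λ ≈ 254452/20421 = 12.4603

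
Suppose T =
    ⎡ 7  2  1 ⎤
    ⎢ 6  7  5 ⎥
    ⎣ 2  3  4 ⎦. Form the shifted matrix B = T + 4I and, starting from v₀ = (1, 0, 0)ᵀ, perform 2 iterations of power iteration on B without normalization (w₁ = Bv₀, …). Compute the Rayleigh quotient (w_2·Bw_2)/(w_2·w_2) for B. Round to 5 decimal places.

B = T + 4I has rows (11, 2, 1); (6, 11, 5); (2, 3, 8)
w1 = Bv₀ = (11·1 + 2·0 + 1·0; 6·1 + 11·0 + 5·0; 2·1 + 3·0 + 8·0) = (11, 6, 2)
w2 = Bw1 = (11·11 + 2·6 + 1·2; 6·11 + 11·6 + 5·2; 2·11 + 3·6 + 8·2) = (135, 142, 56)
Bw2 = (1825, 2652, 1144)
w2·Bw2 = 687023; w2·w2 = 41525; μ ≈ 687023/41525 = 16.54480

μ ≈ 16.54480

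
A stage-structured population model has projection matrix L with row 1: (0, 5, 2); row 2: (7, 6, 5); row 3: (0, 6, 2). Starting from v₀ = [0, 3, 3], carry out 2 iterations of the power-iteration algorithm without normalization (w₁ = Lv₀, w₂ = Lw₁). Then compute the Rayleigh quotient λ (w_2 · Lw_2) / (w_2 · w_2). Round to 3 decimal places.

w1 = Lv₀ = (21, 33, 24)
w2 = Lw1 = (213, 465, 246)
Lw2 = (2817, 5511, 3282)
w2·Lw2 = 213·2817 + 465·5511 + 246·3282 = 3970008; w2·w2 = 213·213 + 465·465 + 246·246 = 322110
λ ≈ 3970008/322110 = 12.325

λ ≈ 12.325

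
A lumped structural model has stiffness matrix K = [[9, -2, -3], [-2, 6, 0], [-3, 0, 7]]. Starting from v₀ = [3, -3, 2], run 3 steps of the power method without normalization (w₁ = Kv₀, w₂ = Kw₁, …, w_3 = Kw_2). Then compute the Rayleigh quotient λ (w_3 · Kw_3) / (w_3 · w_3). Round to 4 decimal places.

11.2366

w1 = Kv₀ = (9·3 + (-2)·(-3) + (-3)·2; (-2)·3 + 6·(-3) + 0·2; (-3)·3 + 0·(-3) + 7·2) = (27, -24, 5)
w2 = Kw1 = (9·27 + (-2)·(-24) + (-3)·5; (-2)·27 + 6·(-24) + 0·5; (-3)·27 + 0·(-24) + 7·5) = (276, -198, -46)
w3 = Kw2 = (3018, -1740, -1150)
Kw3 = (34092, -16476, -17104)
w3·Kw3 = 3018·34092 + (-1740)·(-16476) + (-1150)·(-17104) = 151227496; w3·w3 = 3018·3018 + (-1740)·(-1740) + (-1150)·(-1150) = 13458424
λ ≈ 151227496/13458424 = 11.2366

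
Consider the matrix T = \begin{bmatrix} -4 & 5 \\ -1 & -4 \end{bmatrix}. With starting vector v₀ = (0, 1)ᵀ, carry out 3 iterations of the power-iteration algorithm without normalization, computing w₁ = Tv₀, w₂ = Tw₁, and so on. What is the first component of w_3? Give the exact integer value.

w1 = Tv₀ = ((-4)·0 + 5·1; (-1)·0 + (-4)·1) = (5, -4)
w2 = Tw1 = ((-4)·5 + 5·(-4); (-1)·5 + (-4)·(-4)) = (-40, 11)
w3 = Tw2 = (215, -4)
The requested component of w3 is 215.

215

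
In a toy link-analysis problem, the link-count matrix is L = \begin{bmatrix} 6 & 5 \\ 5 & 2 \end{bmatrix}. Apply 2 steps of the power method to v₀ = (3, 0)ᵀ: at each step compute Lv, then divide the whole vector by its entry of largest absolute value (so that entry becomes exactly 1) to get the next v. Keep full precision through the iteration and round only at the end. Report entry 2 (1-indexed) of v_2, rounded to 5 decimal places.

Lv0 = (18.000000, 15.000000); divide by 18.000000 → v1 = (1.000000, 0.833333)
Lv1 = (10.166667, 6.666667); divide by 10.166667 → v2 = (1.000000, 0.655738)
Requested entry of v2: 120/183 = 0.65574

0.65574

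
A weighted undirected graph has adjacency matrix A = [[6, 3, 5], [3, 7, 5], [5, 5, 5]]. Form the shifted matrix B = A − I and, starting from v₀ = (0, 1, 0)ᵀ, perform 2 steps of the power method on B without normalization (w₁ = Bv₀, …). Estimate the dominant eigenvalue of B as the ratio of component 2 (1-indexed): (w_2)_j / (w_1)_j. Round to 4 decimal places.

11.6667

B = A − I has rows (5, 3, 5); (3, 6, 5); (5, 5, 4)
w1 = Bv₀ = (3, 6, 5)
w2 = Bw1 = (58, 70, 65)
Ratio: 70/6 = 11.6667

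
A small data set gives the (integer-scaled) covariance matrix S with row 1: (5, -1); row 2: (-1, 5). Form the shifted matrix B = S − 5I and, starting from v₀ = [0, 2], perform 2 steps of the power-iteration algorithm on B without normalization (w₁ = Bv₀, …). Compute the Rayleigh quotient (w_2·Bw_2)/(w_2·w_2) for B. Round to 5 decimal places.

B = S − 5I has rows (0, -1); (-1, 0)
w1 = Bv₀ = (0·0 + (-1)·2; (-1)·0 + 0·2) = (-2, 0)
w2 = Bw1 = (0·(-2) + (-1)·0; (-1)·(-2) + 0·0) = (0, 2)
Bw2 = (-2, 0)
w2·Bw2 = 0; w2·w2 = 4; μ ≈ 0/4 = 0.00000

0.00000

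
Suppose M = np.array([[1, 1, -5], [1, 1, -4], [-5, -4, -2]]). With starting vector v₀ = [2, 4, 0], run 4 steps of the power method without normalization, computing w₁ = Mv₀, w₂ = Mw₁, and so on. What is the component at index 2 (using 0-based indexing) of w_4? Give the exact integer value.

w1 = Mv₀ = (1·2 + 1·4 + (-5)·0; 1·2 + 1·4 + (-4)·0; (-5)·2 + (-4)·4 + (-2)·0) = (6, 6, -26)
w2 = Mw1 = (1·6 + 1·6 + (-5)·(-26); 1·6 + 1·6 + (-4)·(-26); (-5)·6 + (-4)·6 + (-2)·(-26)) = (142, 116, -2)
w3 = Mw2 = (268, 266, -1170)
w4 = Mw3 = (6384, 5214, -64)
The requested component of w4 is -64.

-64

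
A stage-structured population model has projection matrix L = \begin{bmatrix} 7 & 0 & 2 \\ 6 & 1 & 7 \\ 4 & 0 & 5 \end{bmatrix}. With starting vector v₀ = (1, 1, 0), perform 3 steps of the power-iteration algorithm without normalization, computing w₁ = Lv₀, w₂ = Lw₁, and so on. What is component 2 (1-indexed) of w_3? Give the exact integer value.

w1 = Lv₀ = (7, 7, 4)
w2 = Lw1 = (57, 77, 48)
w3 = Lw2 = (495, 755, 468)
The requested component of w3 is 755.

755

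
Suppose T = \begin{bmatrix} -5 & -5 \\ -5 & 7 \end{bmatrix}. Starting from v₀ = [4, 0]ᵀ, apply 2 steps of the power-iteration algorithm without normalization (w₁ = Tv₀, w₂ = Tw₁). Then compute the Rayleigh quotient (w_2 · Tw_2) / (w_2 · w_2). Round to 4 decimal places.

-2.6154

w1 = Tv₀ = (-20, -20)
w2 = Tw1 = (200, -40)
Tw2 = (-800, -1280)
w2·Tw2 = 200·(-800) + (-40)·(-1280) = -108800; w2·w2 = 200·200 + (-40)·(-40) = 41600
λ ≈ -108800/41600 = -2.6154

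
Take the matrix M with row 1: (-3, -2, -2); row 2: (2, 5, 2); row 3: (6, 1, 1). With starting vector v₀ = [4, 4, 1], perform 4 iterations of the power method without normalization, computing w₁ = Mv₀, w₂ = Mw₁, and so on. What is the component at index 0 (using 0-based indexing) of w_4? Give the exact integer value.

w1 = Mv₀ = (-22, 30, 29)
w2 = Mw1 = (-52, 164, -73)
w3 = Mw2 = (-26, 570, -221)
w4 = Mw3 = (-620, 2356, 193)
The requested component of w4 is -620.

-620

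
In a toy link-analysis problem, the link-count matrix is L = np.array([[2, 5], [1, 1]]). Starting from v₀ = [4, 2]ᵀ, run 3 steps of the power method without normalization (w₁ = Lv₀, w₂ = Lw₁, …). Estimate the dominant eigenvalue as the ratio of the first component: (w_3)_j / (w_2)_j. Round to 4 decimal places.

3.8182

w1 = Lv₀ = (18, 6)
w2 = Lw1 = (66, 24)
w3 = Lw2 = (252, 90)
Ratio at component: 252 / 66 = 3.8182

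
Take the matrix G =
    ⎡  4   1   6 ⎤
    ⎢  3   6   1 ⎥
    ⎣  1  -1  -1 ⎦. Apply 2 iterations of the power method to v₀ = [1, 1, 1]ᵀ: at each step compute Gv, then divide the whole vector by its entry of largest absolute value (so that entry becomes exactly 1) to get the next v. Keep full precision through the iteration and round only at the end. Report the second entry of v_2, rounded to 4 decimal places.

Gv0 = (11.00000, 10.00000, -1.00000); divide by 11.00000 → v1 = (1.00000, 0.90909, -0.09091)
Gv1 = (4.36364, 8.36364, 0.18182); divide by 8.36364 → v2 = (0.52174, 1.00000, 0.02174)
Requested entry of v2: 92/92 = 1.0000

1.0000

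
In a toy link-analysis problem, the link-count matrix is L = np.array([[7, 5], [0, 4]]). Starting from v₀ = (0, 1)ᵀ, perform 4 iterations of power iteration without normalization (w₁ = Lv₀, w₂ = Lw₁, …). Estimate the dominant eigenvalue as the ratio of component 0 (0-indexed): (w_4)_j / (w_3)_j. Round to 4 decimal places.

7.6882

w1 = Lv₀ = (7·0 + 5·1; 0·0 + 4·1) = (5, 4)
w2 = Lw1 = (7·5 + 5·4; 0·5 + 4·4) = (55, 16)
w3 = Lw2 = (465, 64)
w4 = Lw3 = (3575, 256)
Ratio at component: 3575 / 465 = 7.6882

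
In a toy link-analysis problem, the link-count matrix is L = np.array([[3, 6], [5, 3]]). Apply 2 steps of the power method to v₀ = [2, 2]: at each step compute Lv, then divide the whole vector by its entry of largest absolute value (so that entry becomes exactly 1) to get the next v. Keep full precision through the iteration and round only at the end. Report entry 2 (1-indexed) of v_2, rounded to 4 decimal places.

Lv0 = (18.00000, 16.00000); divide by 18.00000 → v1 = (1.00000, 0.88889)
Lv1 = (8.33333, 7.66667); divide by 8.33333 → v2 = (1.00000, 0.92000)
Requested entry of v2: 138/150 = 0.9200

0.9200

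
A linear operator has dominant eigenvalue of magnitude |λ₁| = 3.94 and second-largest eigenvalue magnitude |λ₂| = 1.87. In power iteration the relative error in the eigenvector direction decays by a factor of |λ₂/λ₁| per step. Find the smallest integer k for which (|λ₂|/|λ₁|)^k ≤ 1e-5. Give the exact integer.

|λ₂/λ₁| = 1.87/3.94 = 0.47462
Need k ≥ ln(1e-5) / ln(0.47462) = -11.5129 / -0.7452 ≈ 15.449
Smallest integer k satisfying the bound: 16

16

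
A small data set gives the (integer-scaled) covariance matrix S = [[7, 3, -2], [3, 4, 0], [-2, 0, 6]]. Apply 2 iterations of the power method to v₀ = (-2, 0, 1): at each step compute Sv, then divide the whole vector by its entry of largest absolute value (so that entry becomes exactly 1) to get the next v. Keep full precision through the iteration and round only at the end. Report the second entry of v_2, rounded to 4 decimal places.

0.4800

Sv0 = (-16.00000, -6.00000, 10.00000); divide by -16.00000 → v1 = (1.00000, 0.37500, -0.62500)
Sv1 = (9.37500, 4.50000, -5.75000); divide by 9.37500 → v2 = (1.00000, 0.48000, -0.61333)
Requested entry of v2: -72/-150 = 0.4800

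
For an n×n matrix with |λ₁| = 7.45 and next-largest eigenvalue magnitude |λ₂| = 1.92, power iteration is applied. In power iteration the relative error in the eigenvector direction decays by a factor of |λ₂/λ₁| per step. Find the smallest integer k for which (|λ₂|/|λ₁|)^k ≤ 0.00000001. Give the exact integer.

14

|λ₂/λ₁| = 1.92/7.45 = 0.25772
Need k ≥ ln(0.00000001) / ln(0.25772) = -18.4207 / -1.3559 ≈ 13.586
Smallest integer k satisfying the bound: 14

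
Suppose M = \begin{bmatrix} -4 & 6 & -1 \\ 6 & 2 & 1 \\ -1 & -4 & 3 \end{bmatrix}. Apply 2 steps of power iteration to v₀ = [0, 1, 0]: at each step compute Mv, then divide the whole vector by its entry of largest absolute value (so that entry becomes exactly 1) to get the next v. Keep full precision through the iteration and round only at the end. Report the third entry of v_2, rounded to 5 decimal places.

Mv0 = (6.000000, 2.000000, -4.000000); divide by 6.000000 → v1 = (1.000000, 0.333333, -0.666667)
Mv1 = (-1.333333, 6.000000, -4.333333); divide by 6.000000 → v2 = (-0.222222, 1.000000, -0.722222)
Requested entry of v2: -26/36 = -0.72222

-0.72222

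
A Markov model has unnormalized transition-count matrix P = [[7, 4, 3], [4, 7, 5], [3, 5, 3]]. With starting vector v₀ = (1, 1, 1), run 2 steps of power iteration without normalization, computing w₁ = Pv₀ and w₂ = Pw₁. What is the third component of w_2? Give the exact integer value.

w1 = Pv₀ = (7·1 + 4·1 + 3·1; 4·1 + 7·1 + 5·1; 3·1 + 5·1 + 3·1) = (14, 16, 11)
w2 = Pw1 = (7·14 + 4·16 + 3·11; 4·14 + 7·16 + 5·11; 3·14 + 5·16 + 3·11) = (195, 223, 155)
The requested component of w2 is 155.

155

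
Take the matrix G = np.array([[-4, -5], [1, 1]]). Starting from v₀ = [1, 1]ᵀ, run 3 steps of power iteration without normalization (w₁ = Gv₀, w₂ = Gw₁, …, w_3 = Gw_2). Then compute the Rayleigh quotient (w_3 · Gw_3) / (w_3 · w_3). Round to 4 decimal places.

w1 = Gv₀ = (-9, 2)
w2 = Gw1 = (26, -7)
w3 = Gw2 = (-69, 19)
Gw3 = (181, -50)
w3·Gw3 = (-69)·181 + 19·(-50) = -13439; w3·w3 = (-69)·(-69) + 19·19 = 5122
λ ≈ -13439/5122 = -2.6238

-2.6238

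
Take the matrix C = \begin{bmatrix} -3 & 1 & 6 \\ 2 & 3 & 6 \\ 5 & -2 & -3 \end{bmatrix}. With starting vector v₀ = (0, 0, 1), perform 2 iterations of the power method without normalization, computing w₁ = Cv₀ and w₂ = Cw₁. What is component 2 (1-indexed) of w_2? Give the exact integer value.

12

w1 = Cv₀ = (6, 6, -3)
w2 = Cw1 = (-30, 12, 27)
The requested component of w2 is 12.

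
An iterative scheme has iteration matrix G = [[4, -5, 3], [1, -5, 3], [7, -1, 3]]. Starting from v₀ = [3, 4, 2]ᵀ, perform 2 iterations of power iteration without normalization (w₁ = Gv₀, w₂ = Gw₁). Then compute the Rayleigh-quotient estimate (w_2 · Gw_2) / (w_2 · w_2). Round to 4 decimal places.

0.8725

w1 = Gv₀ = (4·3 + (-5)·4 + 3·2; 1·3 + (-5)·4 + 3·2; 7·3 + (-1)·4 + 3·2) = (-2, -11, 23)
w2 = Gw1 = (4·(-2) + (-5)·(-11) + 3·23; 1·(-2) + (-5)·(-11) + 3·23; 7·(-2) + (-1)·(-11) + 3·23) = (116, 122, 66)
Gw2 = (52, -296, 888)
w2·Gw2 = 116·52 + 122·(-296) + 66·888 = 28528; w2·w2 = 116·116 + 122·122 + 66·66 = 32696
λ ≈ 28528/32696 = 0.8725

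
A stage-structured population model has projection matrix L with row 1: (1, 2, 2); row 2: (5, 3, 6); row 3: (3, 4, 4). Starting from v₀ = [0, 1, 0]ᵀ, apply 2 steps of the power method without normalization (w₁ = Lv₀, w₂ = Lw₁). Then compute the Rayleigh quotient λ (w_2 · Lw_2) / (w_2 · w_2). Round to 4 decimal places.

w1 = Lv₀ = (2, 3, 4)
w2 = Lw1 = (16, 43, 34)
Lw2 = (170, 413, 356)
w2·Lw2 = 16·170 + 43·413 + 34·356 = 32583; w2·w2 = 16·16 + 43·43 + 34·34 = 3261
λ ≈ 32583/3261 = 9.9917

9.9917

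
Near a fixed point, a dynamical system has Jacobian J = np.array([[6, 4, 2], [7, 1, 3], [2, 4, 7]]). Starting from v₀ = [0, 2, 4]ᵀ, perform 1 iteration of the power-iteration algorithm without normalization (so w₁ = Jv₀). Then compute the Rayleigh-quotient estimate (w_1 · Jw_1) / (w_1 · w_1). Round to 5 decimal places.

w1 = Jv₀ = (16, 14, 36)
Jw1 = (224, 234, 340)
w1·Jw1 = 16·224 + 14·234 + 36·340 = 19100; w1·w1 = 16·16 + 14·14 + 36·36 = 1748
λ ≈ 19100/1748 = 10.92677

λ ≈ 10.92677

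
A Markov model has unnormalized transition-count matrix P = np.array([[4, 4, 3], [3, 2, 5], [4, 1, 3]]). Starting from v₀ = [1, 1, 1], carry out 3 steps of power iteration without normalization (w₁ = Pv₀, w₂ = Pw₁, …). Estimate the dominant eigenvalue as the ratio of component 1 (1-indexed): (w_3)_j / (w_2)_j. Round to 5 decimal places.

w1 = Pv₀ = (11, 10, 8)
w2 = Pw1 = (108, 93, 78)
w3 = Pw2 = (1038, 900, 759)
Ratio at component: 1038 / 108 = 9.61111

9.61111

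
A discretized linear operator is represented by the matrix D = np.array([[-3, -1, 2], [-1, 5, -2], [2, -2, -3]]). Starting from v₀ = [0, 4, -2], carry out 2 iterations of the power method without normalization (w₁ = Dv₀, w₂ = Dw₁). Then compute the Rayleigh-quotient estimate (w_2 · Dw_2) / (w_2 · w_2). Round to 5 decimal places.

5.26764

w1 = Dv₀ = ((-3)·0 + (-1)·4 + 2·(-2); (-1)·0 + 5·4 + (-2)·(-2); 2·0 + (-2)·4 + (-3)·(-2)) = (-8, 24, -2)
w2 = Dw1 = ((-3)·(-8) + (-1)·24 + 2·(-2); (-1)·(-8) + 5·24 + (-2)·(-2); 2·(-8) + (-2)·24 + (-3)·(-2)) = (-4, 132, -58)
Dw2 = (-236, 780, -98)
w2·Dw2 = (-4)·(-236) + 132·780 + (-58)·(-98) = 109588; w2·w2 = (-4)·(-4) + 132·132 + (-58)·(-58) = 20804
λ ≈ 109588/20804 = 5.26764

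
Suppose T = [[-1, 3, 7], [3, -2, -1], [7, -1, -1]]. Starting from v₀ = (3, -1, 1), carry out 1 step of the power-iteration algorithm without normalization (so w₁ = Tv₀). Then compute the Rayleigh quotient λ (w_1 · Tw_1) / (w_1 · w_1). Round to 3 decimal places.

λ ≈ -1.306

w1 = Tv₀ = ((-1)·3 + 3·(-1) + 7·1; 3·3 + (-2)·(-1) + (-1)·1; 7·3 + (-1)·(-1) + (-1)·1) = (1, 10, 21)
Tw1 = (176, -38, -24)
w1·Tw1 = 1·176 + 10·(-38) + 21·(-24) = -708; w1·w1 = 1·1 + 10·10 + 21·21 = 542
λ ≈ -708/542 = -1.306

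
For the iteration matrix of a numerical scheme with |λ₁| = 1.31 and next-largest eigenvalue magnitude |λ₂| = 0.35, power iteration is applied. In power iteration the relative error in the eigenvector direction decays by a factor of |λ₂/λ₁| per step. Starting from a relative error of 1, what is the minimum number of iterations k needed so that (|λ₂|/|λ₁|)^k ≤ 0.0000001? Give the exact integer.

13

|λ₂/λ₁| = 0.35/1.31 = 0.26718
Need k ≥ ln(0.0000001) / ln(0.26718) = -16.1181 / -1.3198 ≈ 12.212
Smallest integer k satisfying the bound: 13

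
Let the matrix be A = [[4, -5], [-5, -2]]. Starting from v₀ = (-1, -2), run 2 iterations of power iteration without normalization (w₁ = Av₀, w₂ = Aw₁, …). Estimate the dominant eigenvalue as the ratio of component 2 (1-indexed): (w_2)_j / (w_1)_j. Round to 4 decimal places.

λ ≈ -5.3333

w1 = Av₀ = (4·(-1) + (-5)·(-2); (-5)·(-1) + (-2)·(-2)) = (6, 9)
w2 = Aw1 = (4·6 + (-5)·9; (-5)·6 + (-2)·9) = (-21, -48)
Ratio at component: -48 / 9 = -5.3333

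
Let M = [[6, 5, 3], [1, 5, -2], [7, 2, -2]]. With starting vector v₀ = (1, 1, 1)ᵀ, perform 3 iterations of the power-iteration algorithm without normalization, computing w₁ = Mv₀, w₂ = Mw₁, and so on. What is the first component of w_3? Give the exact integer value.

1126

w1 = Mv₀ = (14, 4, 7)
w2 = Mw1 = (125, 20, 92)
w3 = Mw2 = (1126, 41, 731)
The requested component of w3 is 1126.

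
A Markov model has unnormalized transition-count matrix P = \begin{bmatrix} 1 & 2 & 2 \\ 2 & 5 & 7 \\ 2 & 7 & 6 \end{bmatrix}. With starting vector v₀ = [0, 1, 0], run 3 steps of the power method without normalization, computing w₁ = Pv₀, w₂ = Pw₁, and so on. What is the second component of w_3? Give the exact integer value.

w1 = Pv₀ = (1·0 + 2·1 + 2·0; 2·0 + 5·1 + 7·0; 2·0 + 7·1 + 6·0) = (2, 5, 7)
w2 = Pw1 = (1·2 + 2·5 + 2·7; 2·2 + 5·5 + 7·7; 2·2 + 7·5 + 6·7) = (26, 78, 81)
w3 = Pw2 = (344, 1009, 1084)
The requested component of w3 is 1009.

1009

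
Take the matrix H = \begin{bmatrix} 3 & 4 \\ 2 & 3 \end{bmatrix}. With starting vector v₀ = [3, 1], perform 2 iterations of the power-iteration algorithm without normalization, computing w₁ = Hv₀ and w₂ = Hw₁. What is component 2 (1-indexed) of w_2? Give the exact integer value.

53

w1 = Hv₀ = (13, 9)
w2 = Hw1 = (75, 53)
The requested component of w2 is 53.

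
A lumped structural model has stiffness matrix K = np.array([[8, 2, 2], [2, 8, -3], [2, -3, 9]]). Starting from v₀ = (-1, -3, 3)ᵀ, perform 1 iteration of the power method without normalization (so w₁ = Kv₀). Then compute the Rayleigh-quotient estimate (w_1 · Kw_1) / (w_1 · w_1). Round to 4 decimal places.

11.4061

w1 = Kv₀ = (8·(-1) + 2·(-3) + 2·3; 2·(-1) + 8·(-3) + (-3)·3; 2·(-1) + (-3)·(-3) + 9·3) = (-8, -35, 34)
Kw1 = (-66, -398, 395)
w1·Kw1 = (-8)·(-66) + (-35)·(-398) + 34·395 = 27888; w1·w1 = (-8)·(-8) + (-35)·(-35) + 34·34 = 2445
λ ≈ 27888/2445 = 11.4061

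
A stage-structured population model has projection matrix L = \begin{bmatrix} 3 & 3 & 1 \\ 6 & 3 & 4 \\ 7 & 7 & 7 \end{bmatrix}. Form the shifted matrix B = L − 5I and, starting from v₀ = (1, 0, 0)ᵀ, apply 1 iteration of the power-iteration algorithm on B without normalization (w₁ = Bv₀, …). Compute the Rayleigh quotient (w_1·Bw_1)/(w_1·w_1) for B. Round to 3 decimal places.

B = L − 5I has rows (-2, 3, 1); (6, -2, 4); (7, 7, 2)
w1 = Bv₀ = ((-2)·1 + 3·0 + 1·0; 6·1 + (-2)·0 + 4·0; 7·1 + 7·0 + 2·0) = (-2, 6, 7)
Bw1 = (29, 4, 42)
w1·Bw1 = 260; w1·w1 = 89; μ ≈ 260/89 = 2.921

2.921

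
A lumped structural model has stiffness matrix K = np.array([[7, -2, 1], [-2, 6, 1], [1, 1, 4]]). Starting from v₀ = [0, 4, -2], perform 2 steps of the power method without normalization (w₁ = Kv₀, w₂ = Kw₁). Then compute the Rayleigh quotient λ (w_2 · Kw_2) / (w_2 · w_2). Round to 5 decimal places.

w1 = Kv₀ = (7·0 + (-2)·4 + 1·(-2); (-2)·0 + 6·4 + 1·(-2); 1·0 + 1·4 + 4·(-2)) = (-10, 22, -4)
w2 = Kw1 = (7·(-10) + (-2)·22 + 1·(-4); (-2)·(-10) + 6·22 + 1·(-4); 1·(-10) + 1·22 + 4·(-4)) = (-118, 148, -4)
Kw2 = (-1126, 1120, 14)
w2·Kw2 = (-118)·(-1126) + 148·1120 + (-4)·14 = 298572; w2·w2 = (-118)·(-118) + 148·148 + (-4)·(-4) = 35844
λ ≈ 298572/35844 = 8.32976

λ ≈ 8.32976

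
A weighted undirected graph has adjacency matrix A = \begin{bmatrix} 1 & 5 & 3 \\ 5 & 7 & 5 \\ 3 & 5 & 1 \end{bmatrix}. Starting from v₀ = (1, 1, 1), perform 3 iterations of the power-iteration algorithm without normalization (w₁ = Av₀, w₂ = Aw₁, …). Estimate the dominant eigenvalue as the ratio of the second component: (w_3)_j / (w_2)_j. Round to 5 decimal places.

λ ≈ 12.78947

w1 = Av₀ = (1·1 + 5·1 + 3·1; 5·1 + 7·1 + 5·1; 3·1 + 5·1 + 1·1) = (9, 17, 9)
w2 = Aw1 = (1·9 + 5·17 + 3·9; 5·9 + 7·17 + 5·9; 3·9 + 5·17 + 1·9) = (121, 209, 121)
w3 = Aw2 = (1529, 2673, 1529)
Ratio at component: 2673 / 209 = 12.78947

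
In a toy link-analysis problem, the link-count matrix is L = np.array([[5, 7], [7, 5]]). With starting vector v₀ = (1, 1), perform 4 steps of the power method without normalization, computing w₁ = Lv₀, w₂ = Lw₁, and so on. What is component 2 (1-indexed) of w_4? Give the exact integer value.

20736

w1 = Lv₀ = (5·1 + 7·1; 7·1 + 5·1) = (12, 12)
w2 = Lw1 = (5·12 + 7·12; 7·12 + 5·12) = (144, 144)
w3 = Lw2 = (1728, 1728)
w4 = Lw3 = (20736, 20736)
The requested component of w4 is 20736.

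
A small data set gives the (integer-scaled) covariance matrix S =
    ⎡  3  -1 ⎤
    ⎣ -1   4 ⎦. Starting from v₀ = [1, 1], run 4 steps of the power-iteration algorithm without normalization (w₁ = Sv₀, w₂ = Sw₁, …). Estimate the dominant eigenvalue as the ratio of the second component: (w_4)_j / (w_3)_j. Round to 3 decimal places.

λ ≈ 4.027

w1 = Sv₀ = (3·1 + (-1)·1; (-1)·1 + 4·1) = (2, 3)
w2 = Sw1 = (3·2 + (-1)·3; (-1)·2 + 4·3) = (3, 10)
w3 = Sw2 = (-1, 37)
w4 = Sw3 = (-40, 149)
Ratio at component: 149 / 37 = 4.027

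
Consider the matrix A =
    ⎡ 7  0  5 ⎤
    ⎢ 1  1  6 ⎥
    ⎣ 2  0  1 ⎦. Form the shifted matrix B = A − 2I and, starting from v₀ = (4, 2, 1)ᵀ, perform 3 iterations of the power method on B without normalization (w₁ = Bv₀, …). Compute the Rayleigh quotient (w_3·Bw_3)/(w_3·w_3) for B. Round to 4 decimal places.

6.3719

B = A − 2I has rows (5, 0, 5); (1, -1, 6); (2, 0, -1)
w1 = Bv₀ = (25, 8, 7)
w2 = Bw1 = (160, 59, 43)
w3 = Bw2 = (1015, 359, 277)
Bw3 = (6460, 2318, 1753)
w3·Bw3 = 7874643; w3·w3 = 1235835; μ ≈ 7874643/1235835 = 6.3719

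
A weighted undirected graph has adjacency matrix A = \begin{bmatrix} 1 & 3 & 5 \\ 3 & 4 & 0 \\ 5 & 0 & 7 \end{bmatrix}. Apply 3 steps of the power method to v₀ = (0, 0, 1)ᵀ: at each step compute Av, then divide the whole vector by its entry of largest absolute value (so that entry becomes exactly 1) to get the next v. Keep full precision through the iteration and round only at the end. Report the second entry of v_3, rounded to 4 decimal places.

Av0 = (5.00000, 0.00000, 7.00000); divide by 7.00000 → v1 = (0.71429, 0.00000, 1.00000)
Av1 = (5.71429, 2.14286, 10.57143); divide by 10.57143 → v2 = (0.54054, 0.20270, 1.00000)
Av2 = (6.14865, 2.43243, 9.70270); divide by 9.70270 → v3 = (0.63370, 0.25070, 1.00000)
Requested entry of v3: 180/718 = 0.2507

0.2507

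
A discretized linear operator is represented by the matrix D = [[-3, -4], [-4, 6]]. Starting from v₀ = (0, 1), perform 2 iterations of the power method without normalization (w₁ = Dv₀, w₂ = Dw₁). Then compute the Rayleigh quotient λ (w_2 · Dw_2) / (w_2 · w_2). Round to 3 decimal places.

w1 = Dv₀ = ((-3)·0 + (-4)·1; (-4)·0 + 6·1) = (-4, 6)
w2 = Dw1 = ((-3)·(-4) + (-4)·6; (-4)·(-4) + 6·6) = (-12, 52)
Dw2 = (-172, 360)
w2·Dw2 = (-12)·(-172) + 52·360 = 20784; w2·w2 = (-12)·(-12) + 52·52 = 2848
λ ≈ 20784/2848 = 7.298

7.298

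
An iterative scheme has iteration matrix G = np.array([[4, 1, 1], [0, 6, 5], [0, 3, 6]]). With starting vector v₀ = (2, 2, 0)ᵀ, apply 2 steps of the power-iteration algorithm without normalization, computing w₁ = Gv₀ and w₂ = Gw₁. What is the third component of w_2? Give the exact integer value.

w1 = Gv₀ = (4·2 + 1·2 + 1·0; 0·2 + 6·2 + 5·0; 0·2 + 3·2 + 6·0) = (10, 12, 6)
w2 = Gw1 = (4·10 + 1·12 + 1·6; 0·10 + 6·12 + 5·6; 0·10 + 3·12 + 6·6) = (58, 102, 72)
The requested component of w2 is 72.

72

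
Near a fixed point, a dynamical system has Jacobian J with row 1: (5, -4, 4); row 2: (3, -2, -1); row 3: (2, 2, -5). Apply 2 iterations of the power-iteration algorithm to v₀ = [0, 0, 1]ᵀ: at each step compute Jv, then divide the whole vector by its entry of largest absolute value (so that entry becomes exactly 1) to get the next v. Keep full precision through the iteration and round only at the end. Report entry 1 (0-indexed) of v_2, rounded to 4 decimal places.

0.6129

Jv0 = (4.00000, -1.00000, -5.00000); divide by -5.00000 → v1 = (-0.80000, 0.20000, 1.00000)
Jv1 = (-0.80000, -3.80000, -6.20000); divide by -6.20000 → v2 = (0.12903, 0.61290, 1.00000)
Requested entry of v2: 19/31 = 0.6129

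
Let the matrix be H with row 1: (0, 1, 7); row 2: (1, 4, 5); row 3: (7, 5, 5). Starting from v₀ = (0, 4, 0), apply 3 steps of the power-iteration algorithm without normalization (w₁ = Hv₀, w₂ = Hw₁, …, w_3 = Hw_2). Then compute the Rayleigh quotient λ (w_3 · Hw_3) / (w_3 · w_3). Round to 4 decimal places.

w1 = Hv₀ = (4, 16, 20)
w2 = Hw1 = (156, 168, 208)
w3 = Hw2 = (1624, 1868, 2972)
Hw3 = (22672, 23956, 35568)
w3·Hw3 = 1624·22672 + 1868·23956 + 2972·35568 = 187277232; w3·w3 = 1624·1624 + 1868·1868 + 2972·2972 = 14959584
λ ≈ 187277232/14959584 = 12.5189

12.5189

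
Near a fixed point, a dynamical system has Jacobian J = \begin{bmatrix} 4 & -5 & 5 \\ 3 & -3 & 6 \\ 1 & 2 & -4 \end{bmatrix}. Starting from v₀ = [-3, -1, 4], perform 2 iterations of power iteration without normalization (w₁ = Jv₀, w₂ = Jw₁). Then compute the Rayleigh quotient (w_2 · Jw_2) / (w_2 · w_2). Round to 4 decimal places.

w1 = Jv₀ = (4·(-3) + (-5)·(-1) + 5·4; 3·(-3) + (-3)·(-1) + 6·4; 1·(-3) + 2·(-1) + (-4)·4) = (13, 18, -21)
w2 = Jw1 = (4·13 + (-5)·18 + 5·(-21); 3·13 + (-3)·18 + 6·(-21); 1·13 + 2·18 + (-4)·(-21)) = (-143, -141, 133)
Jw2 = (798, 792, -957)
w2·Jw2 = (-143)·798 + (-141)·792 + 133·(-957) = -353067; w2·w2 = (-143)·(-143) + (-141)·(-141) + 133·133 = 58019
λ ≈ -353067/58019 = -6.0854

λ ≈ -6.0854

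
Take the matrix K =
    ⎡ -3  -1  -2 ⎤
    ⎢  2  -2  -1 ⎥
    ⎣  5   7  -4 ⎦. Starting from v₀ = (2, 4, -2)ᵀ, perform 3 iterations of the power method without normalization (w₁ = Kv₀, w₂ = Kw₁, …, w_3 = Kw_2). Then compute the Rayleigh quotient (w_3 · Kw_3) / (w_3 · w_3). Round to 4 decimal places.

w1 = Kv₀ = ((-3)·2 + (-1)·4 + (-2)·(-2); 2·2 + (-2)·4 + (-1)·(-2); 5·2 + 7·4 + (-4)·(-2)) = (-6, -2, 46)
w2 = Kw1 = ((-3)·(-6) + (-1)·(-2) + (-2)·46; 2·(-6) + (-2)·(-2) + (-1)·46; 5·(-6) + 7·(-2) + (-4)·46) = (-72, -54, -228)
w3 = Kw2 = (726, 192, 174)
Kw3 = (-2718, 894, 4278)
w3·Kw3 = 726·(-2718) + 192·894 + 174·4278 = -1057248; w3·w3 = 726·726 + 192·192 + 174·174 = 594216
λ ≈ -1057248/594216 = -1.7792

λ ≈ -1.7792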